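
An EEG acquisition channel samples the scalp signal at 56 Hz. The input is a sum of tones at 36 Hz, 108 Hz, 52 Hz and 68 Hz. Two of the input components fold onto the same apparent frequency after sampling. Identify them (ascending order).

fs/2 = 28 Hz.
36 Hz > fs/2 = 28 Hz, folds to fs − 36 Hz = 20 Hz.
108 Hz mod fs = 52 Hz.
52 Hz > fs/2 = 28 Hz, folds to fs − 52 Hz = 4 Hz.
52 Hz > fs/2 = 28 Hz, folds to fs − 52 Hz = 4 Hz.
68 Hz mod fs = 12 Hz.
12 Hz ≤ fs/2 = 28 Hz, appears at 12 Hz.
52 Hz and 108 Hz both map to 4 Hz.

52 Hz, 108 Hz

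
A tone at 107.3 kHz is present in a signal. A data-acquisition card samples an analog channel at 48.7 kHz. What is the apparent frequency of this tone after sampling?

9.9 kHz

107.3 kHz mod fs = 9.9 kHz.
9.9 kHz ≤ fs/2 = 24.35 kHz, appears at 9.9 kHz.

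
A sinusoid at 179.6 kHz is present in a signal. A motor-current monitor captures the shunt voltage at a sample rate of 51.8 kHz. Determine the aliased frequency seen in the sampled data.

179.6 kHz mod fs = 24.2 kHz.
24.2 kHz ≤ fs/2 = 25.9 kHz, appears at 24.2 kHz.

24.2 kHz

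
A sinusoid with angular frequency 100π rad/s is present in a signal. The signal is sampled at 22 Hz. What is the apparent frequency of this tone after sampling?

ω = 100π rad/s → f = ω/(2π) = 50 Hz.
50 Hz mod fs = 6 Hz.
6 Hz ≤ fs/2 = 11 Hz, appears at 6 Hz.

6 Hz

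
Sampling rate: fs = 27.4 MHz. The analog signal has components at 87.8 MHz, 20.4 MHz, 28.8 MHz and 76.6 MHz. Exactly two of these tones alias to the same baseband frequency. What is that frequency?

fs/2 = 13.7 MHz.
87.8 MHz mod fs = 5.6 MHz.
5.6 MHz ≤ fs/2 = 13.7 MHz, appears at 5.6 MHz.
20.4 MHz > fs/2 = 13.7 MHz, folds to fs − 20.4 MHz = 7 MHz.
28.8 MHz mod fs = 1.4 MHz.
1.4 MHz ≤ fs/2 = 13.7 MHz, appears at 1.4 MHz.
76.6 MHz mod fs = 21.8 MHz.
21.8 MHz > fs/2 = 13.7 MHz, folds to fs − 21.8 MHz = 5.6 MHz.
76.6 MHz and 87.8 MHz both map to 5.6 MHz.

5.6 MHz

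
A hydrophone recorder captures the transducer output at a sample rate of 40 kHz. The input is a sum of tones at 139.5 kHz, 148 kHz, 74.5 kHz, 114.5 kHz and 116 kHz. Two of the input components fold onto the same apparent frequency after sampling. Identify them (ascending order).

74.5 kHz, 114.5 kHz

fs/2 = 20 kHz.
139.5 kHz mod fs = 19.5 kHz.
19.5 kHz ≤ fs/2 = 20 kHz, appears at 19.5 kHz.
148 kHz mod fs = 28 kHz.
28 kHz > fs/2 = 20 kHz, folds to fs − 28 kHz = 12 kHz.
74.5 kHz mod fs = 34.5 kHz.
34.5 kHz > fs/2 = 20 kHz, folds to fs − 34.5 kHz = 5.5 kHz.
114.5 kHz mod fs = 34.5 kHz.
34.5 kHz > fs/2 = 20 kHz, folds to fs − 34.5 kHz = 5.5 kHz.
116 kHz mod fs = 36 kHz.
36 kHz > fs/2 = 20 kHz, folds to fs − 36 kHz = 4 kHz.
74.5 kHz and 114.5 kHz both map to 5.5 kHz.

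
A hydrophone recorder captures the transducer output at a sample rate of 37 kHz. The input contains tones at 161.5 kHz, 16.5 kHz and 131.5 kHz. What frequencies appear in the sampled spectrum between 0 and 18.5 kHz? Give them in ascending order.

13.5 kHz, 16.5 kHz

fs/2 = 18.5 kHz.
161.5 kHz mod fs = 13.5 kHz.
13.5 kHz ≤ fs/2 = 18.5 kHz, appears at 13.5 kHz.
16.5 kHz ≤ fs/2 = 18.5 kHz, passes unchanged.
131.5 kHz mod fs = 20.5 kHz.
20.5 kHz > fs/2 = 18.5 kHz, folds to fs − 20.5 kHz = 16.5 kHz.
Distinct values: {13.5 kHz, 16.5 kHz}.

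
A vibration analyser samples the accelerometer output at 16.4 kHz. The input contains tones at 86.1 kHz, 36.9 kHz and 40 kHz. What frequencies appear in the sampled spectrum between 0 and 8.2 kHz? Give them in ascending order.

fs/2 = 8.2 kHz.
86.1 kHz mod fs = 4.1 kHz.
4.1 kHz ≤ fs/2 = 8.2 kHz, appears at 4.1 kHz.
36.9 kHz mod fs = 4.1 kHz.
4.1 kHz ≤ fs/2 = 8.2 kHz, appears at 4.1 kHz.
40 kHz mod fs = 7.2 kHz.
7.2 kHz ≤ fs/2 = 8.2 kHz, appears at 7.2 kHz.
Distinct values: {4.1 kHz, 7.2 kHz}.

4.1 kHz, 7.2 kHz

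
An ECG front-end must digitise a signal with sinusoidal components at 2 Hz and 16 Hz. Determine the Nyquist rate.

32 Hz

Highest-frequency component: 16 Hz.
Nyquist rate = 2 × 16 Hz = 32 Hz.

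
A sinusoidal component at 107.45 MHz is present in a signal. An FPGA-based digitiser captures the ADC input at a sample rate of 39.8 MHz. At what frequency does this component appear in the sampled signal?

11.95 MHz

107.45 MHz mod fs = 27.85 MHz.
27.85 MHz > fs/2 = 19.9 MHz, folds to fs − 27.85 MHz = 11.95 MHz.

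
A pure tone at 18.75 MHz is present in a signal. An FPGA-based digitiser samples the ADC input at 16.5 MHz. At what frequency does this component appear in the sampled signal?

18.75 MHz mod fs = 2.25 MHz.
2.25 MHz ≤ fs/2 = 8.25 MHz, appears at 2.25 MHz.

2.25 MHz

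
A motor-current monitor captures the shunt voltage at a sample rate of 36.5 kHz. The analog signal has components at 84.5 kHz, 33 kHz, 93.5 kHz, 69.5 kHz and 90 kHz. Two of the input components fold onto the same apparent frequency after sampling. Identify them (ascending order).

33 kHz, 69.5 kHz

fs/2 = 18.25 kHz.
84.5 kHz mod fs = 11.5 kHz.
11.5 kHz ≤ fs/2 = 18.25 kHz, appears at 11.5 kHz.
33 kHz > fs/2 = 18.25 kHz, folds to fs − 33 kHz = 3.5 kHz.
93.5 kHz mod fs = 20.5 kHz.
20.5 kHz > fs/2 = 18.25 kHz, folds to fs − 20.5 kHz = 16 kHz.
69.5 kHz mod fs = 33 kHz.
33 kHz > fs/2 = 18.25 kHz, folds to fs − 33 kHz = 3.5 kHz.
90 kHz mod fs = 17 kHz.
17 kHz ≤ fs/2 = 18.25 kHz, appears at 17 kHz.
33 kHz and 69.5 kHz both map to 3.5 kHz.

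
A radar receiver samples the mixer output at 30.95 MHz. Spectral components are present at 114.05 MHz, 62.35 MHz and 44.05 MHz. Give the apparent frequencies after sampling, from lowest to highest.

0.45 MHz, 9.75 MHz, 13.1 MHz

fs/2 = 15.475 MHz.
114.05 MHz mod fs = 21.2 MHz.
21.2 MHz > fs/2 = 15.475 MHz, folds to fs − 21.2 MHz = 9.75 MHz.
62.35 MHz mod fs = 0.45 MHz.
0.45 MHz ≤ fs/2 = 15.475 MHz, appears at 0.45 MHz.
44.05 MHz mod fs = 13.1 MHz.
13.1 MHz ≤ fs/2 = 15.475 MHz, appears at 13.1 MHz.
Distinct values: {0.45 MHz, 9.75 MHz, 13.1 MHz}.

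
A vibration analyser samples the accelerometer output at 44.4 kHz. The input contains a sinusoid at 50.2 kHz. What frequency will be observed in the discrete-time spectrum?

50.2 kHz mod fs = 5.8 kHz.
5.8 kHz ≤ fs/2 = 22.2 kHz, appears at 5.8 kHz.

5.8 kHz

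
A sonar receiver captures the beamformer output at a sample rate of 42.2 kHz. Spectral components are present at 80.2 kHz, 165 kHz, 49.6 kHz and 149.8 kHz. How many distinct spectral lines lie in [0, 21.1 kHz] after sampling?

fs/2 = 21.1 kHz.
80.2 kHz mod fs = 38 kHz.
38 kHz > fs/2 = 21.1 kHz, folds to fs − 38 kHz = 4.2 kHz.
165 kHz mod fs = 38.4 kHz.
38.4 kHz > fs/2 = 21.1 kHz, folds to fs − 38.4 kHz = 3.8 kHz.
49.6 kHz mod fs = 7.4 kHz.
7.4 kHz ≤ fs/2 = 21.1 kHz, appears at 7.4 kHz.
149.8 kHz mod fs = 23.2 kHz.
23.2 kHz > fs/2 = 21.1 kHz, folds to fs − 23.2 kHz = 19 kHz.
Distinct values: {3.8 kHz, 4.2 kHz, 7.4 kHz, 19 kHz} → 4.

4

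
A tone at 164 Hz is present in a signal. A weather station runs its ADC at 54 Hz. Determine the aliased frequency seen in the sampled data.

2 Hz

164 Hz mod fs = 2 Hz.
2 Hz ≤ fs/2 = 27 Hz, appears at 2 Hz.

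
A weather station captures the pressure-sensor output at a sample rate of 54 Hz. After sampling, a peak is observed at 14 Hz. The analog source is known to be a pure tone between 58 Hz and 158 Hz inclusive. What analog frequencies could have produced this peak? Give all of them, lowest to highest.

68 Hz, 94 Hz, 122 Hz, 148 Hz

Frequencies that alias to 14 Hz are k·fs ± 14 Hz for integer k ≥ 0.
k=0: 14 Hz.
k=1: 40 Hz, 68 Hz.
k=2: 94 Hz, 122 Hz.
k=3: 148 Hz, 176 Hz.
k=4: 202 Hz, 230 Hz.
Within [58 Hz, 158 Hz]: 68 Hz, 94 Hz, 122 Hz, 148 Hz.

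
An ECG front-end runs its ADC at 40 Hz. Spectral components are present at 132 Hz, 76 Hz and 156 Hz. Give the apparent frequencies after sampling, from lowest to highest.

4 Hz, 12 Hz

fs/2 = 20 Hz.
132 Hz mod fs = 12 Hz.
12 Hz ≤ fs/2 = 20 Hz, appears at 12 Hz.
76 Hz mod fs = 36 Hz.
36 Hz > fs/2 = 20 Hz, folds to fs − 36 Hz = 4 Hz.
156 Hz mod fs = 36 Hz.
36 Hz > fs/2 = 20 Hz, folds to fs − 36 Hz = 4 Hz.
Distinct values: {4 Hz, 12 Hz}.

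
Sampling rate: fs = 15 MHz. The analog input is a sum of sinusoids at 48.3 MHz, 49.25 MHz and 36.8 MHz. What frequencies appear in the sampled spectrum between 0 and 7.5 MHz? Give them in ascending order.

fs/2 = 7.5 MHz.
48.3 MHz mod fs = 3.3 MHz.
3.3 MHz ≤ fs/2 = 7.5 MHz, appears at 3.3 MHz.
49.25 MHz mod fs = 4.25 MHz.
4.25 MHz ≤ fs/2 = 7.5 MHz, appears at 4.25 MHz.
36.8 MHz mod fs = 6.8 MHz.
6.8 MHz ≤ fs/2 = 7.5 MHz, appears at 6.8 MHz.
Distinct values: {3.3 MHz, 4.25 MHz, 6.8 MHz}.

3.3 MHz, 4.25 MHz, 6.8 MHz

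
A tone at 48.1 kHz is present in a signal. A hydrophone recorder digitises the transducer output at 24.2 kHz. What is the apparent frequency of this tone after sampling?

0.3 kHz

48.1 kHz mod fs = 23.9 kHz.
23.9 kHz > fs/2 = 12.1 kHz, folds to fs − 23.9 kHz = 0.3 kHz.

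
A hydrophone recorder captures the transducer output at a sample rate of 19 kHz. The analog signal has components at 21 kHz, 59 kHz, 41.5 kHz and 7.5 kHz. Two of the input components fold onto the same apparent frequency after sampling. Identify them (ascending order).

21 kHz, 59 kHz

fs/2 = 9.5 kHz.
21 kHz mod fs = 2 kHz.
2 kHz ≤ fs/2 = 9.5 kHz, appears at 2 kHz.
59 kHz mod fs = 2 kHz.
2 kHz ≤ fs/2 = 9.5 kHz, appears at 2 kHz.
41.5 kHz mod fs = 3.5 kHz.
3.5 kHz ≤ fs/2 = 9.5 kHz, appears at 3.5 kHz.
7.5 kHz ≤ fs/2 = 9.5 kHz, passes unchanged.
21 kHz and 59 kHz both map to 2 kHz.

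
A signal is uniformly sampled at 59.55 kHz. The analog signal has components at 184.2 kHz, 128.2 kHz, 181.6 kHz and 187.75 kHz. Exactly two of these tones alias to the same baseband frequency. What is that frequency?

9.1 kHz

fs/2 = 29.775 kHz.
184.2 kHz mod fs = 5.55 kHz.
5.55 kHz ≤ fs/2 = 29.775 kHz, appears at 5.55 kHz.
128.2 kHz mod fs = 9.1 kHz.
9.1 kHz ≤ fs/2 = 29.775 kHz, appears at 9.1 kHz.
181.6 kHz mod fs = 2.95 kHz.
2.95 kHz ≤ fs/2 = 29.775 kHz, appears at 2.95 kHz.
187.75 kHz mod fs = 9.1 kHz.
9.1 kHz ≤ fs/2 = 29.775 kHz, appears at 9.1 kHz.
128.2 kHz and 187.75 kHz both map to 9.1 kHz.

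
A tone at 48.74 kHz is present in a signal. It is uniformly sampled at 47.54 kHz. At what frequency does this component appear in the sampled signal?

1.2 kHz

48.74 kHz mod fs = 1.2 kHz.
1.2 kHz ≤ fs/2 = 23.77 kHz, appears at 1.2 kHz.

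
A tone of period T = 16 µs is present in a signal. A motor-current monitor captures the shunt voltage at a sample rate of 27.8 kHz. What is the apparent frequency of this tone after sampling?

6.9 kHz

T = 16 µs → f = 1/T = 62.5 kHz.
62.5 kHz mod fs = 6.9 kHz.
6.9 kHz ≤ fs/2 = 13.9 kHz, appears at 6.9 kHz.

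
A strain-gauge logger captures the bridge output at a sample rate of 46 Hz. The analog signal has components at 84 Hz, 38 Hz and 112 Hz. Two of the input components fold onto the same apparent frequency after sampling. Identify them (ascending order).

38 Hz, 84 Hz

fs/2 = 23 Hz.
84 Hz mod fs = 38 Hz.
38 Hz > fs/2 = 23 Hz, folds to fs − 38 Hz = 8 Hz.
38 Hz > fs/2 = 23 Hz, folds to fs − 38 Hz = 8 Hz.
112 Hz mod fs = 20 Hz.
20 Hz ≤ fs/2 = 23 Hz, appears at 20 Hz.
38 Hz and 84 Hz both map to 8 Hz.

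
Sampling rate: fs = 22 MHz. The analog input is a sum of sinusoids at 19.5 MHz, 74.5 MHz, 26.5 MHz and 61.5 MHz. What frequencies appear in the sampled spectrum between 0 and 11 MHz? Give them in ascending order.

2.5 MHz, 4.5 MHz, 8.5 MHz

fs/2 = 11 MHz.
19.5 MHz > fs/2 = 11 MHz, folds to fs − 19.5 MHz = 2.5 MHz.
74.5 MHz mod fs = 8.5 MHz.
8.5 MHz ≤ fs/2 = 11 MHz, appears at 8.5 MHz.
26.5 MHz mod fs = 4.5 MHz.
4.5 MHz ≤ fs/2 = 11 MHz, appears at 4.5 MHz.
61.5 MHz mod fs = 17.5 MHz.
17.5 MHz > fs/2 = 11 MHz, folds to fs − 17.5 MHz = 4.5 MHz.
Distinct values: {2.5 MHz, 4.5 MHz, 8.5 MHz}.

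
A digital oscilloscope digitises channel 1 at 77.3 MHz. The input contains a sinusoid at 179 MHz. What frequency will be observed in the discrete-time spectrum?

24.4 MHz

179 MHz mod fs = 24.4 MHz.
24.4 MHz ≤ fs/2 = 38.65 MHz, appears at 24.4 MHz.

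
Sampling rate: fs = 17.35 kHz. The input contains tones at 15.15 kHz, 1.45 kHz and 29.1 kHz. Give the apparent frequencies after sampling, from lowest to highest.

fs/2 = 8.675 kHz.
15.15 kHz > fs/2 = 8.675 kHz, folds to fs − 15.15 kHz = 2.2 kHz.
1.45 kHz ≤ fs/2 = 8.675 kHz, passes unchanged.
29.1 kHz mod fs = 11.75 kHz.
11.75 kHz > fs/2 = 8.675 kHz, folds to fs − 11.75 kHz = 5.6 kHz.
Distinct values: {1.45 kHz, 2.2 kHz, 5.6 kHz}.

1.45 kHz, 2.2 kHz, 5.6 kHz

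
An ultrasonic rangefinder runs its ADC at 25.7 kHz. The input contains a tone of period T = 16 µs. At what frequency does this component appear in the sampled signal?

11.1 kHz

T = 16 µs → f = 1/T = 62.5 kHz.
62.5 kHz mod fs = 11.1 kHz.
11.1 kHz ≤ fs/2 = 12.85 kHz, appears at 11.1 kHz.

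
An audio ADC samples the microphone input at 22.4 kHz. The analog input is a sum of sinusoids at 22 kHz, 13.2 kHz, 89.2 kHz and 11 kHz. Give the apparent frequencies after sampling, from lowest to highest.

0.4 kHz, 9.2 kHz, 11 kHz

fs/2 = 11.2 kHz.
22 kHz > fs/2 = 11.2 kHz, folds to fs − 22 kHz = 0.4 kHz.
13.2 kHz > fs/2 = 11.2 kHz, folds to fs − 13.2 kHz = 9.2 kHz.
89.2 kHz mod fs = 22 kHz.
22 kHz > fs/2 = 11.2 kHz, folds to fs − 22 kHz = 0.4 kHz.
11 kHz ≤ fs/2 = 11.2 kHz, passes unchanged.
Distinct values: {0.4 kHz, 9.2 kHz, 11 kHz}.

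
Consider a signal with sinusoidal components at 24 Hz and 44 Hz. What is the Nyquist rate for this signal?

Highest-frequency component: 44 Hz.
Nyquist rate = 2 × 44 Hz = 88 Hz.

88 Hz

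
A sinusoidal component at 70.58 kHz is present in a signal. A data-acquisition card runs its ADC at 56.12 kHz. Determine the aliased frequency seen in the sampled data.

70.58 kHz mod fs = 14.46 kHz.
14.46 kHz ≤ fs/2 = 28.06 kHz, appears at 14.46 kHz.

14.46 kHz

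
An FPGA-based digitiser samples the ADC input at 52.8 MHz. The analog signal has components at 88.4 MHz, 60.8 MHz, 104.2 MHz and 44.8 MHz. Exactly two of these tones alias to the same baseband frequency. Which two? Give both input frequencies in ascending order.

44.8 MHz, 60.8 MHz

fs/2 = 26.4 MHz.
88.4 MHz mod fs = 35.6 MHz.
35.6 MHz > fs/2 = 26.4 MHz, folds to fs − 35.6 MHz = 17.2 MHz.
60.8 MHz mod fs = 8 MHz.
8 MHz ≤ fs/2 = 26.4 MHz, appears at 8 MHz.
104.2 MHz mod fs = 51.4 MHz.
51.4 MHz > fs/2 = 26.4 MHz, folds to fs − 51.4 MHz = 1.4 MHz.
44.8 MHz > fs/2 = 26.4 MHz, folds to fs − 44.8 MHz = 8 MHz.
44.8 MHz and 60.8 MHz both map to 8 MHz.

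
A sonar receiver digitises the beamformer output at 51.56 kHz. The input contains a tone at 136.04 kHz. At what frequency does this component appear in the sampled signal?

18.64 kHz

136.04 kHz mod fs = 32.92 kHz.
32.92 kHz > fs/2 = 25.78 kHz, folds to fs − 32.92 kHz = 18.64 kHz.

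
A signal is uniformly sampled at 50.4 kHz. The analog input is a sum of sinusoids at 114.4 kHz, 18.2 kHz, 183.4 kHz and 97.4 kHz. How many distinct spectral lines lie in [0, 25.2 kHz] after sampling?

3

fs/2 = 25.2 kHz.
114.4 kHz mod fs = 13.6 kHz.
13.6 kHz ≤ fs/2 = 25.2 kHz, appears at 13.6 kHz.
18.2 kHz ≤ fs/2 = 25.2 kHz, passes unchanged.
183.4 kHz mod fs = 32.2 kHz.
32.2 kHz > fs/2 = 25.2 kHz, folds to fs − 32.2 kHz = 18.2 kHz.
97.4 kHz mod fs = 47 kHz.
47 kHz > fs/2 = 25.2 kHz, folds to fs − 47 kHz = 3.4 kHz.
Distinct values: {3.4 kHz, 13.6 kHz, 18.2 kHz} → 3.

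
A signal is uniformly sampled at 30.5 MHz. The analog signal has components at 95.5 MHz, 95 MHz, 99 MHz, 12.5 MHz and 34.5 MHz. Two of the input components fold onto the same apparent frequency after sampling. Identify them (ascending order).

34.5 MHz, 95.5 MHz

fs/2 = 15.25 MHz.
95.5 MHz mod fs = 4 MHz.
4 MHz ≤ fs/2 = 15.25 MHz, appears at 4 MHz.
95 MHz mod fs = 3.5 MHz.
3.5 MHz ≤ fs/2 = 15.25 MHz, appears at 3.5 MHz.
99 MHz mod fs = 7.5 MHz.
7.5 MHz ≤ fs/2 = 15.25 MHz, appears at 7.5 MHz.
12.5 MHz ≤ fs/2 = 15.25 MHz, passes unchanged.
34.5 MHz mod fs = 4 MHz.
4 MHz ≤ fs/2 = 15.25 MHz, appears at 4 MHz.
34.5 MHz and 95.5 MHz both map to 4 MHz.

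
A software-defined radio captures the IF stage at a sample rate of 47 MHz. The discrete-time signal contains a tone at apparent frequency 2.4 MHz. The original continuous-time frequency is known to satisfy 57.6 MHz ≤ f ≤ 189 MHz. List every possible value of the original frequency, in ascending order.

91.6 MHz, 96.4 MHz, 138.6 MHz, 143.4 MHz, 185.6 MHz

Frequencies that alias to 2.4 MHz are k·fs ± 2.4 MHz for integer k ≥ 0.
k=0: 2.4 MHz.
k=1: 44.6 MHz, 49.4 MHz.
k=2: 91.6 MHz, 96.4 MHz.
k=3: 138.6 MHz, 143.4 MHz.
k=4: 185.6 MHz, 190.4 MHz.
k=5: 232.6 MHz, 237.4 MHz.
Within [57.6 MHz, 189 MHz]: 91.6 MHz, 96.4 MHz, 138.6 MHz, 143.4 MHz, 185.6 MHz.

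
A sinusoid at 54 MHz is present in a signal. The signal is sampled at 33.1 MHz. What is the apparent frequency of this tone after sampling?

54 MHz mod fs = 20.9 MHz.
20.9 MHz > fs/2 = 16.55 MHz, folds to fs − 20.9 MHz = 12.2 MHz.

12.2 MHz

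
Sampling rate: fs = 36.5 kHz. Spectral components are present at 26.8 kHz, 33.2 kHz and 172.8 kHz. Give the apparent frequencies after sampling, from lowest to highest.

fs/2 = 18.25 kHz.
26.8 kHz > fs/2 = 18.25 kHz, folds to fs − 26.8 kHz = 9.7 kHz.
33.2 kHz > fs/2 = 18.25 kHz, folds to fs − 33.2 kHz = 3.3 kHz.
172.8 kHz mod fs = 26.8 kHz.
26.8 kHz > fs/2 = 18.25 kHz, folds to fs − 26.8 kHz = 9.7 kHz.
Distinct values: {3.3 kHz, 9.7 kHz}.

3.3 kHz, 9.7 kHz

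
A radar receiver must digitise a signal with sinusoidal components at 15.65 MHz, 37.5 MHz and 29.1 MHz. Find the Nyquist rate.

75 MHz

Highest-frequency component: 37.5 MHz.
Nyquist rate = 2 × 37.5 MHz = 75 MHz.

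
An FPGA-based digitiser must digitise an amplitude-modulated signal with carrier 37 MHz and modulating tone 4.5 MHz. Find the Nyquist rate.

83 MHz

AM sidebands sit at fc ± fm = 32.5 MHz and 41.5 MHz.
Highest-frequency component: 41.5 MHz.
Nyquist rate = 2 × 41.5 MHz = 83 MHz.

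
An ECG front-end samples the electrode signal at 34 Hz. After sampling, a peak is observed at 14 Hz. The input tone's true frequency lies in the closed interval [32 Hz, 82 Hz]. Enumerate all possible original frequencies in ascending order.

48 Hz, 54 Hz, 82 Hz

Frequencies that alias to 14 Hz are k·fs ± 14 Hz for integer k ≥ 0.
k=0: 14 Hz.
k=1: 20 Hz, 48 Hz.
k=2: 54 Hz, 82 Hz.
k=3: 88 Hz, 116 Hz.
Within [32 Hz, 82 Hz]: 48 Hz, 54 Hz, 82 Hz.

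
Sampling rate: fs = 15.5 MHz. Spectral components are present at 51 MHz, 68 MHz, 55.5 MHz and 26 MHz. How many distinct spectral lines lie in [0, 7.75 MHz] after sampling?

4

fs/2 = 7.75 MHz.
51 MHz mod fs = 4.5 MHz.
4.5 MHz ≤ fs/2 = 7.75 MHz, appears at 4.5 MHz.
68 MHz mod fs = 6 MHz.
6 MHz ≤ fs/2 = 7.75 MHz, appears at 6 MHz.
55.5 MHz mod fs = 9 MHz.
9 MHz > fs/2 = 7.75 MHz, folds to fs − 9 MHz = 6.5 MHz.
26 MHz mod fs = 10.5 MHz.
10.5 MHz > fs/2 = 7.75 MHz, folds to fs − 10.5 MHz = 5 MHz.
Distinct values: {4.5 MHz, 5 MHz, 6 MHz, 6.5 MHz} → 4.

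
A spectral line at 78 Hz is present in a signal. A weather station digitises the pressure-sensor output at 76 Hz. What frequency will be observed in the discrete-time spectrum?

2 Hz

78 Hz mod fs = 2 Hz.
2 Hz ≤ fs/2 = 38 Hz, appears at 2 Hz.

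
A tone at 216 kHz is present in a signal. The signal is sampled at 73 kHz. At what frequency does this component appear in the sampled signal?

3 kHz

216 kHz mod fs = 70 kHz.
70 kHz > fs/2 = 36.5 kHz, folds to fs − 70 kHz = 3 kHz.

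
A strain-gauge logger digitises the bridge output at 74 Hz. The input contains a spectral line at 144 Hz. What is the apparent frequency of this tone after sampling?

144 Hz mod fs = 70 Hz.
70 Hz > fs/2 = 37 Hz, folds to fs − 70 Hz = 4 Hz.

4 Hz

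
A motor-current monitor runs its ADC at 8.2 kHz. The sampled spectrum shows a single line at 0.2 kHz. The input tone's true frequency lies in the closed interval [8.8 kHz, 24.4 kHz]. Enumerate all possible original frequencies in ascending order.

16.2 kHz, 16.6 kHz, 24.4 kHz

Frequencies that alias to 0.2 kHz are k·fs ± 0.2 kHz for integer k ≥ 0.
k=0: 0.2 kHz.
k=1: 8 kHz, 8.4 kHz.
k=2: 16.2 kHz, 16.6 kHz.
k=3: 24.4 kHz, 24.8 kHz.
k=4: 32.6 kHz, 33 kHz.
Within [8.8 kHz, 24.4 kHz]: 16.2 kHz, 16.6 kHz, 24.4 kHz.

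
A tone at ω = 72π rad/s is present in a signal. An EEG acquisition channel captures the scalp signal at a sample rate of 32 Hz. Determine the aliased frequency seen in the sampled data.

ω = 72π rad/s → f = ω/(2π) = 36 Hz.
36 Hz mod fs = 4 Hz.
4 Hz ≤ fs/2 = 16 Hz, appears at 4 Hz.

4 Hz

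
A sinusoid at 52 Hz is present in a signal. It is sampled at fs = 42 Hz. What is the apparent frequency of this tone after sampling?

52 Hz mod fs = 10 Hz.
10 Hz ≤ fs/2 = 21 Hz, appears at 10 Hz.

10 Hz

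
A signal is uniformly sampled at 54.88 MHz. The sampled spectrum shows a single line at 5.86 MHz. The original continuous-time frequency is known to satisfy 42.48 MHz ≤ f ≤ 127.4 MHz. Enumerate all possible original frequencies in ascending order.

Frequencies that alias to 5.86 MHz are k·fs ± 5.86 MHz for integer k ≥ 0.
k=0: 5.86 MHz.
k=1: 49.02 MHz, 60.74 MHz.
k=2: 103.9 MHz, 115.62 MHz.
k=3: 158.78 MHz, 170.5 MHz.
Within [42.48 MHz, 127.4 MHz]: 49.02 MHz, 60.74 MHz, 103.9 MHz, 115.62 MHz.

49.02 MHz, 60.74 MHz, 103.9 MHz, 115.62 MHz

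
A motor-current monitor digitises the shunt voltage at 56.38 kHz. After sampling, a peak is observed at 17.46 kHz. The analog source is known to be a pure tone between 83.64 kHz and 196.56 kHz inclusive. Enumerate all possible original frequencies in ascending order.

Frequencies that alias to 17.46 kHz are k·fs ± 17.46 kHz for integer k ≥ 0.
k=0: 17.46 kHz.
k=1: 38.92 kHz, 73.84 kHz.
k=2: 95.3 kHz, 130.22 kHz.
k=3: 151.68 kHz, 186.6 kHz.
k=4: 208.06 kHz, 242.98 kHz.
Within [83.64 kHz, 196.56 kHz]: 95.3 kHz, 130.22 kHz, 151.68 kHz, 186.6 kHz.

95.3 kHz, 130.22 kHz, 151.68 kHz, 186.6 kHz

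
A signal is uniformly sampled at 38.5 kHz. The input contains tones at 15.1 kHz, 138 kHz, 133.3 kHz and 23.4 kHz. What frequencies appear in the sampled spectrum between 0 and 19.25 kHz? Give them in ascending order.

15.1 kHz, 16 kHz, 17.8 kHz

fs/2 = 19.25 kHz.
15.1 kHz ≤ fs/2 = 19.25 kHz, passes unchanged.
138 kHz mod fs = 22.5 kHz.
22.5 kHz > fs/2 = 19.25 kHz, folds to fs − 22.5 kHz = 16 kHz.
133.3 kHz mod fs = 17.8 kHz.
17.8 kHz ≤ fs/2 = 19.25 kHz, appears at 17.8 kHz.
23.4 kHz > fs/2 = 19.25 kHz, folds to fs − 23.4 kHz = 15.1 kHz.
Distinct values: {15.1 kHz, 16 kHz, 17.8 kHz}.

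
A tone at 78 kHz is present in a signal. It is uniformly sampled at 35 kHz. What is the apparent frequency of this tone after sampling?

78 kHz mod fs = 8 kHz.
8 kHz ≤ fs/2 = 17.5 kHz, appears at 8 kHz.

8 kHz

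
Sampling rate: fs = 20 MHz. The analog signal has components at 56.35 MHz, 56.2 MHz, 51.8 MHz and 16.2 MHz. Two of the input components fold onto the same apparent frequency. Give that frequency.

fs/2 = 10 MHz.
56.35 MHz mod fs = 16.35 MHz.
16.35 MHz > fs/2 = 10 MHz, folds to fs − 16.35 MHz = 3.65 MHz.
56.2 MHz mod fs = 16.2 MHz.
16.2 MHz > fs/2 = 10 MHz, folds to fs − 16.2 MHz = 3.8 MHz.
51.8 MHz mod fs = 11.8 MHz.
11.8 MHz > fs/2 = 10 MHz, folds to fs − 11.8 MHz = 8.2 MHz.
16.2 MHz > fs/2 = 10 MHz, folds to fs − 16.2 MHz = 3.8 MHz.
16.2 MHz and 56.2 MHz both map to 3.8 MHz.

3.8 MHz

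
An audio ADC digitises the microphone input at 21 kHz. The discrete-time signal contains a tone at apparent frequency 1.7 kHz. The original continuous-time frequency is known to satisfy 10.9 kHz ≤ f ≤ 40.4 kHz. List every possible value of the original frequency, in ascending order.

Frequencies that alias to 1.7 kHz are k·fs ± 1.7 kHz for integer k ≥ 0.
k=0: 1.7 kHz.
k=1: 19.3 kHz, 22.7 kHz.
k=2: 40.3 kHz, 43.7 kHz.
k=3: 61.3 kHz, 64.7 kHz.
Within [10.9 kHz, 40.4 kHz]: 19.3 kHz, 22.7 kHz, 40.3 kHz.

19.3 kHz, 22.7 kHz, 40.3 kHz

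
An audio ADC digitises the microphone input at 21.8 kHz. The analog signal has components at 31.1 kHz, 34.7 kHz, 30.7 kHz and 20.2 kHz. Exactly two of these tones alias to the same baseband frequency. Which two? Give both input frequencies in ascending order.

fs/2 = 10.9 kHz.
31.1 kHz mod fs = 9.3 kHz.
9.3 kHz ≤ fs/2 = 10.9 kHz, appears at 9.3 kHz.
34.7 kHz mod fs = 12.9 kHz.
12.9 kHz > fs/2 = 10.9 kHz, folds to fs − 12.9 kHz = 8.9 kHz.
30.7 kHz mod fs = 8.9 kHz.
8.9 kHz ≤ fs/2 = 10.9 kHz, appears at 8.9 kHz.
20.2 kHz > fs/2 = 10.9 kHz, folds to fs − 20.2 kHz = 1.6 kHz.
30.7 kHz and 34.7 kHz both map to 8.9 kHz.

30.7 kHz, 34.7 kHz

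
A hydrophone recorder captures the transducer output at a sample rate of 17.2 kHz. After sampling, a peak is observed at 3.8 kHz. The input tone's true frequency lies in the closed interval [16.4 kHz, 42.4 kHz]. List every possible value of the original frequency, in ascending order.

21 kHz, 30.6 kHz, 38.2 kHz

Frequencies that alias to 3.8 kHz are k·fs ± 3.8 kHz for integer k ≥ 0.
k=0: 3.8 kHz.
k=1: 13.4 kHz, 21 kHz.
k=2: 30.6 kHz, 38.2 kHz.
k=3: 47.8 kHz, 55.4 kHz.
Within [16.4 kHz, 42.4 kHz]: 21 kHz, 30.6 kHz, 38.2 kHz.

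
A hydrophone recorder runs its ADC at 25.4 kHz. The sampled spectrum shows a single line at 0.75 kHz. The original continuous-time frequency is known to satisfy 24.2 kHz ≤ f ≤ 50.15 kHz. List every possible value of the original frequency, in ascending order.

Frequencies that alias to 0.75 kHz are k·fs ± 0.75 kHz for integer k ≥ 0.
k=0: 0.75 kHz.
k=1: 24.65 kHz, 26.15 kHz.
k=2: 50.05 kHz, 51.55 kHz.
k=3: 75.45 kHz, 76.95 kHz.
Within [24.2 kHz, 50.15 kHz]: 24.65 kHz, 26.15 kHz, 50.05 kHz.

24.65 kHz, 26.15 kHz, 50.05 kHz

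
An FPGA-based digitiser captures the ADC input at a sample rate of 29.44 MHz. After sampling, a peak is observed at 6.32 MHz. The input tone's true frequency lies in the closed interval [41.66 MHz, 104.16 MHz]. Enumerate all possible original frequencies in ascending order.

Frequencies that alias to 6.32 MHz are k·fs ± 6.32 MHz for integer k ≥ 0.
k=0: 6.32 MHz.
k=1: 23.12 MHz, 35.76 MHz.
k=2: 52.56 MHz, 65.2 MHz.
k=3: 82 MHz, 94.64 MHz.
k=4: 111.44 MHz, 124.08 MHz.
Within [41.66 MHz, 104.16 MHz]: 52.56 MHz, 65.2 MHz, 82 MHz, 94.64 MHz.

52.56 MHz, 65.2 MHz, 82 MHz, 94.64 MHz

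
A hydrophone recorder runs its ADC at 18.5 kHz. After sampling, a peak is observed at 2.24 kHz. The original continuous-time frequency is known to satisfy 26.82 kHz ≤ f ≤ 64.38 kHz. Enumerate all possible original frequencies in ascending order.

Frequencies that alias to 2.24 kHz are k·fs ± 2.24 kHz for integer k ≥ 0.
k=0: 2.24 kHz.
k=1: 16.26 kHz, 20.74 kHz.
k=2: 34.76 kHz, 39.24 kHz.
k=3: 53.26 kHz, 57.74 kHz.
k=4: 71.76 kHz, 76.24 kHz.
Within [26.82 kHz, 64.38 kHz]: 34.76 kHz, 39.24 kHz, 53.26 kHz, 57.74 kHz.

34.76 kHz, 39.24 kHz, 53.26 kHz, 57.74 kHz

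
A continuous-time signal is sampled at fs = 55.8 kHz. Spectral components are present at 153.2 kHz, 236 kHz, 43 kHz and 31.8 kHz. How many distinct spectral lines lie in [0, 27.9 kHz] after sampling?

fs/2 = 27.9 kHz.
153.2 kHz mod fs = 41.6 kHz.
41.6 kHz > fs/2 = 27.9 kHz, folds to fs − 41.6 kHz = 14.2 kHz.
236 kHz mod fs = 12.8 kHz.
12.8 kHz ≤ fs/2 = 27.9 kHz, appears at 12.8 kHz.
43 kHz > fs/2 = 27.9 kHz, folds to fs − 43 kHz = 12.8 kHz.
31.8 kHz > fs/2 = 27.9 kHz, folds to fs − 31.8 kHz = 24 kHz.
Distinct values: {12.8 kHz, 14.2 kHz, 24 kHz} → 3.

3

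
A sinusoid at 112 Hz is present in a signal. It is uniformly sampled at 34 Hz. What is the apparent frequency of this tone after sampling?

10 Hz

112 Hz mod fs = 10 Hz.
10 Hz ≤ fs/2 = 17 Hz, appears at 10 Hz.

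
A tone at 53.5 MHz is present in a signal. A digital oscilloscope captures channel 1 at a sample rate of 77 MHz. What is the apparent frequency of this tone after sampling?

53.5 MHz > fs/2 = 38.5 MHz, folds to fs − 53.5 MHz = 23.5 MHz.

23.5 MHz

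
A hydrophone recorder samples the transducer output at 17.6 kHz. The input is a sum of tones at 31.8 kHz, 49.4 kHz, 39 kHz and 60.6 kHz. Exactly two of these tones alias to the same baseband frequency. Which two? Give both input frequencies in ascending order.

31.8 kHz, 49.4 kHz

fs/2 = 8.8 kHz.
31.8 kHz mod fs = 14.2 kHz.
14.2 kHz > fs/2 = 8.8 kHz, folds to fs − 14.2 kHz = 3.4 kHz.
49.4 kHz mod fs = 14.2 kHz.
14.2 kHz > fs/2 = 8.8 kHz, folds to fs − 14.2 kHz = 3.4 kHz.
39 kHz mod fs = 3.8 kHz.
3.8 kHz ≤ fs/2 = 8.8 kHz, appears at 3.8 kHz.
60.6 kHz mod fs = 7.8 kHz.
7.8 kHz ≤ fs/2 = 8.8 kHz, appears at 7.8 kHz.
31.8 kHz and 49.4 kHz both map to 3.4 kHz.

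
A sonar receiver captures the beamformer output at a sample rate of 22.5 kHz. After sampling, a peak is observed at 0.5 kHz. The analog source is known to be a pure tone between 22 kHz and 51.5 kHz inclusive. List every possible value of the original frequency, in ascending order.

22 kHz, 23 kHz, 44.5 kHz, 45.5 kHz

Frequencies that alias to 0.5 kHz are k·fs ± 0.5 kHz for integer k ≥ 0.
k=0: 0.5 kHz.
k=1: 22 kHz, 23 kHz.
k=2: 44.5 kHz, 45.5 kHz.
k=3: 67 kHz, 68 kHz.
Within [22 kHz, 51.5 kHz]: 22 kHz, 23 kHz, 44.5 kHz, 45.5 kHz.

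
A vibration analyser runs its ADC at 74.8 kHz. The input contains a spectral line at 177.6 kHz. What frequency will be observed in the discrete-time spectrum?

177.6 kHz mod fs = 28 kHz.
28 kHz ≤ fs/2 = 37.4 kHz, appears at 28 kHz.

28 kHz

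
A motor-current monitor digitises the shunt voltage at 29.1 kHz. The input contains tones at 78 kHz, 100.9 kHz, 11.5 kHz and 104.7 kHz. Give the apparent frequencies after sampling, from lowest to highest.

fs/2 = 14.55 kHz.
78 kHz mod fs = 19.8 kHz.
19.8 kHz > fs/2 = 14.55 kHz, folds to fs − 19.8 kHz = 9.3 kHz.
100.9 kHz mod fs = 13.6 kHz.
13.6 kHz ≤ fs/2 = 14.55 kHz, appears at 13.6 kHz.
11.5 kHz ≤ fs/2 = 14.55 kHz, passes unchanged.
104.7 kHz mod fs = 17.4 kHz.
17.4 kHz > fs/2 = 14.55 kHz, folds to fs − 17.4 kHz = 11.7 kHz.
Distinct values: {9.3 kHz, 11.5 kHz, 11.7 kHz, 13.6 kHz}.

9.3 kHz, 11.5 kHz, 11.7 kHz, 13.6 kHz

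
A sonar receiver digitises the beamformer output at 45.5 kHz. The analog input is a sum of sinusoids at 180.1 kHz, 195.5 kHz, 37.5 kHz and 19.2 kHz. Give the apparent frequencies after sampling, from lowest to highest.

fs/2 = 22.75 kHz.
180.1 kHz mod fs = 43.6 kHz.
43.6 kHz > fs/2 = 22.75 kHz, folds to fs − 43.6 kHz = 1.9 kHz.
195.5 kHz mod fs = 13.5 kHz.
13.5 kHz ≤ fs/2 = 22.75 kHz, appears at 13.5 kHz.
37.5 kHz > fs/2 = 22.75 kHz, folds to fs − 37.5 kHz = 8 kHz.
19.2 kHz ≤ fs/2 = 22.75 kHz, passes unchanged.
Distinct values: {1.9 kHz, 8 kHz, 13.5 kHz, 19.2 kHz}.

1.9 kHz, 8 kHz, 13.5 kHz, 19.2 kHz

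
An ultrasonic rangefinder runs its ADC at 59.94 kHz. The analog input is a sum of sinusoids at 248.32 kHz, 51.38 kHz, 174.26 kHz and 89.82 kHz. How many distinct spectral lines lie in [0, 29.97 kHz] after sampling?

fs/2 = 29.97 kHz.
248.32 kHz mod fs = 8.56 kHz.
8.56 kHz ≤ fs/2 = 29.97 kHz, appears at 8.56 kHz.
51.38 kHz > fs/2 = 29.97 kHz, folds to fs − 51.38 kHz = 8.56 kHz.
174.26 kHz mod fs = 54.38 kHz.
54.38 kHz > fs/2 = 29.97 kHz, folds to fs − 54.38 kHz = 5.56 kHz.
89.82 kHz mod fs = 29.88 kHz.
29.88 kHz ≤ fs/2 = 29.97 kHz, appears at 29.88 kHz.
Distinct values: {5.56 kHz, 8.56 kHz, 29.88 kHz} → 3.

3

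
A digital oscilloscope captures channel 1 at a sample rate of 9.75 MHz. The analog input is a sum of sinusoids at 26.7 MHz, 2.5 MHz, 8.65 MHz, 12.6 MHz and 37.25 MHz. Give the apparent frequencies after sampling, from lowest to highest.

1.1 MHz, 1.75 MHz, 2.5 MHz, 2.55 MHz, 2.85 MHz

fs/2 = 4.875 MHz.
26.7 MHz mod fs = 7.2 MHz.
7.2 MHz > fs/2 = 4.875 MHz, folds to fs − 7.2 MHz = 2.55 MHz.
2.5 MHz ≤ fs/2 = 4.875 MHz, passes unchanged.
8.65 MHz > fs/2 = 4.875 MHz, folds to fs − 8.65 MHz = 1.1 MHz.
12.6 MHz mod fs = 2.85 MHz.
2.85 MHz ≤ fs/2 = 4.875 MHz, appears at 2.85 MHz.
37.25 MHz mod fs = 8 MHz.
8 MHz > fs/2 = 4.875 MHz, folds to fs − 8 MHz = 1.75 MHz.
Distinct values: {1.1 MHz, 1.75 MHz, 2.5 MHz, 2.55 MHz, 2.85 MHz}.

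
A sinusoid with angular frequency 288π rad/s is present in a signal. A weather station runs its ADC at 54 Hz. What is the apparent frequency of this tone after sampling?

ω = 288π rad/s → f = ω/(2π) = 144 Hz.
144 Hz mod fs = 36 Hz.
36 Hz > fs/2 = 27 Hz, folds to fs − 36 Hz = 18 Hz.

18 Hz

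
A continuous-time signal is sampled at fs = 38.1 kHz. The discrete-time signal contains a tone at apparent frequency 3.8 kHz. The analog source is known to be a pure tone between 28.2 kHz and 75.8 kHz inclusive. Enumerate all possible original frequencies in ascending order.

Frequencies that alias to 3.8 kHz are k·fs ± 3.8 kHz for integer k ≥ 0.
k=0: 3.8 kHz.
k=1: 34.3 kHz, 41.9 kHz.
k=2: 72.4 kHz, 80 kHz.
k=3: 110.5 kHz, 118.1 kHz.
Within [28.2 kHz, 75.8 kHz]: 34.3 kHz, 41.9 kHz, 72.4 kHz.

34.3 kHz, 41.9 kHz, 72.4 kHz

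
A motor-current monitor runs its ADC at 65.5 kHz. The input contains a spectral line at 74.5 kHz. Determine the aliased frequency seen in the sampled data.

9 kHz

74.5 kHz mod fs = 9 kHz.
9 kHz ≤ fs/2 = 32.75 kHz, appears at 9 kHz.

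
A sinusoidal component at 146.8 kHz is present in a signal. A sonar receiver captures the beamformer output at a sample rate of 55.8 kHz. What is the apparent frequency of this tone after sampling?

146.8 kHz mod fs = 35.2 kHz.
35.2 kHz > fs/2 = 27.9 kHz, folds to fs − 35.2 kHz = 20.6 kHz.

20.6 kHz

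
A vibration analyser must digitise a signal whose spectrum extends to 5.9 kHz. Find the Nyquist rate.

11.8 kHz

Nyquist rate = 2 × 5.9 kHz = 11.8 kHz.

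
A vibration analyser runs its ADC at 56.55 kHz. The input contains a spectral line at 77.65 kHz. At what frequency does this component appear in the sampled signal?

77.65 kHz mod fs = 21.1 kHz.
21.1 kHz ≤ fs/2 = 28.275 kHz, appears at 21.1 kHz.

21.1 kHz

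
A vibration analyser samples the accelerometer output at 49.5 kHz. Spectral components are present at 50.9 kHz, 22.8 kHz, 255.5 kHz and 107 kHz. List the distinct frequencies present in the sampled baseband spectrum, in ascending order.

1.4 kHz, 8 kHz, 22.8 kHz

fs/2 = 24.75 kHz.
50.9 kHz mod fs = 1.4 kHz.
1.4 kHz ≤ fs/2 = 24.75 kHz, appears at 1.4 kHz.
22.8 kHz ≤ fs/2 = 24.75 kHz, passes unchanged.
255.5 kHz mod fs = 8 kHz.
8 kHz ≤ fs/2 = 24.75 kHz, appears at 8 kHz.
107 kHz mod fs = 8 kHz.
8 kHz ≤ fs/2 = 24.75 kHz, appears at 8 kHz.
Distinct values: {1.4 kHz, 8 kHz, 22.8 kHz}.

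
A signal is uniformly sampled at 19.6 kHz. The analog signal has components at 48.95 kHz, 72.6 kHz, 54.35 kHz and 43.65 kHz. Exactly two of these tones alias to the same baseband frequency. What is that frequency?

4.45 kHz

fs/2 = 9.8 kHz.
48.95 kHz mod fs = 9.75 kHz.
9.75 kHz ≤ fs/2 = 9.8 kHz, appears at 9.75 kHz.
72.6 kHz mod fs = 13.8 kHz.
13.8 kHz > fs/2 = 9.8 kHz, folds to fs − 13.8 kHz = 5.8 kHz.
54.35 kHz mod fs = 15.15 kHz.
15.15 kHz > fs/2 = 9.8 kHz, folds to fs − 15.15 kHz = 4.45 kHz.
43.65 kHz mod fs = 4.45 kHz.
4.45 kHz ≤ fs/2 = 9.8 kHz, appears at 4.45 kHz.
43.65 kHz and 54.35 kHz both map to 4.45 kHz.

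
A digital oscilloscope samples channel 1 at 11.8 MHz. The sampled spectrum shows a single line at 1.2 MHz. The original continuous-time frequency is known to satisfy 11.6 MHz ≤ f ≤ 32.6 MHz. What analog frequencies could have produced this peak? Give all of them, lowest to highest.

13 MHz, 22.4 MHz, 24.8 MHz

Frequencies that alias to 1.2 MHz are k·fs ± 1.2 MHz for integer k ≥ 0.
k=0: 1.2 MHz.
k=1: 10.6 MHz, 13 MHz.
k=2: 22.4 MHz, 24.8 MHz.
k=3: 34.2 MHz, 36.6 MHz.
Within [11.6 MHz, 32.6 MHz]: 13 MHz, 22.4 MHz, 24.8 MHz.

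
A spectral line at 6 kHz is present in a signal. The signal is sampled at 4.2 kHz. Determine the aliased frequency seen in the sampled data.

1.8 kHz

6 kHz mod fs = 1.8 kHz.
1.8 kHz ≤ fs/2 = 2.1 kHz, appears at 1.8 kHz.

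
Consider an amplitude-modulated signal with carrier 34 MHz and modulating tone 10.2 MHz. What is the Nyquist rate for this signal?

AM sidebands sit at fc ± fm = 23.8 MHz and 44.2 MHz.
Highest-frequency component: 44.2 MHz.
Nyquist rate = 2 × 44.2 MHz = 88.4 MHz.

88.4 MHz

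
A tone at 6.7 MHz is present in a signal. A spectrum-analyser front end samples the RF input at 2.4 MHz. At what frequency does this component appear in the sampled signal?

0.5 MHz

6.7 MHz mod fs = 1.9 MHz.
1.9 MHz > fs/2 = 1.2 MHz, folds to fs − 1.9 MHz = 0.5 MHz.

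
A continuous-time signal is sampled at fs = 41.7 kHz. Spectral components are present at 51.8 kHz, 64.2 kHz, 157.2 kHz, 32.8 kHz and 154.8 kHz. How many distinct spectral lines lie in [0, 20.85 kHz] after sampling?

5

fs/2 = 20.85 kHz.
51.8 kHz mod fs = 10.1 kHz.
10.1 kHz ≤ fs/2 = 20.85 kHz, appears at 10.1 kHz.
64.2 kHz mod fs = 22.5 kHz.
22.5 kHz > fs/2 = 20.85 kHz, folds to fs − 22.5 kHz = 19.2 kHz.
157.2 kHz mod fs = 32.1 kHz.
32.1 kHz > fs/2 = 20.85 kHz, folds to fs − 32.1 kHz = 9.6 kHz.
32.8 kHz > fs/2 = 20.85 kHz, folds to fs − 32.8 kHz = 8.9 kHz.
154.8 kHz mod fs = 29.7 kHz.
29.7 kHz > fs/2 = 20.85 kHz, folds to fs − 29.7 kHz = 12 kHz.
Distinct values: {8.9 kHz, 9.6 kHz, 10.1 kHz, 12 kHz, 19.2 kHz} → 5.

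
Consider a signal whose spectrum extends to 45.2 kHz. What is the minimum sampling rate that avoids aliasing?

90.4 kHz

Nyquist rate = 2 × 45.2 kHz = 90.4 kHz.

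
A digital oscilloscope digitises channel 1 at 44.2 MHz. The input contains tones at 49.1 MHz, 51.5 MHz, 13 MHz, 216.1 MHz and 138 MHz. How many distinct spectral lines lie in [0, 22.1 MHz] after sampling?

fs/2 = 22.1 MHz.
49.1 MHz mod fs = 4.9 MHz.
4.9 MHz ≤ fs/2 = 22.1 MHz, appears at 4.9 MHz.
51.5 MHz mod fs = 7.3 MHz.
7.3 MHz ≤ fs/2 = 22.1 MHz, appears at 7.3 MHz.
13 MHz ≤ fs/2 = 22.1 MHz, passes unchanged.
216.1 MHz mod fs = 39.3 MHz.
39.3 MHz > fs/2 = 22.1 MHz, folds to fs − 39.3 MHz = 4.9 MHz.
138 MHz mod fs = 5.4 MHz.
5.4 MHz ≤ fs/2 = 22.1 MHz, appears at 5.4 MHz.
Distinct values: {4.9 MHz, 5.4 MHz, 7.3 MHz, 13 MHz} → 4.

4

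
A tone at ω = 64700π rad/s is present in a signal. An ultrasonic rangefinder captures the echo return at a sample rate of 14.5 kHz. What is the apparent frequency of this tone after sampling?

ω = 64700π rad/s → f = ω/(2π) = 32350 Hz = 32.35 kHz.
32.35 kHz mod fs = 3.35 kHz.
3.35 kHz ≤ fs/2 = 7.25 kHz, appears at 3.35 kHz.

3.35 kHz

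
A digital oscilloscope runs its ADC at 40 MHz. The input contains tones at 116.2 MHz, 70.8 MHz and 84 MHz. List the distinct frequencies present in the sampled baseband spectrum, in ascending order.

fs/2 = 20 MHz.
116.2 MHz mod fs = 36.2 MHz.
36.2 MHz > fs/2 = 20 MHz, folds to fs − 36.2 MHz = 3.8 MHz.
70.8 MHz mod fs = 30.8 MHz.
30.8 MHz > fs/2 = 20 MHz, folds to fs − 30.8 MHz = 9.2 MHz.
84 MHz mod fs = 4 MHz.
4 MHz ≤ fs/2 = 20 MHz, appears at 4 MHz.
Distinct values: {3.8 MHz, 4 MHz, 9.2 MHz}.

3.8 MHz, 4 MHz, 9.2 MHz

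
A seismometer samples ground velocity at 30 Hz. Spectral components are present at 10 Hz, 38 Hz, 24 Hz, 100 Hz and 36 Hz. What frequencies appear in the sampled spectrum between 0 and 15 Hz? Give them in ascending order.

fs/2 = 15 Hz.
10 Hz ≤ fs/2 = 15 Hz, passes unchanged.
38 Hz mod fs = 8 Hz.
8 Hz ≤ fs/2 = 15 Hz, appears at 8 Hz.
24 Hz > fs/2 = 15 Hz, folds to fs − 24 Hz = 6 Hz.
100 Hz mod fs = 10 Hz.
10 Hz ≤ fs/2 = 15 Hz, appears at 10 Hz.
36 Hz mod fs = 6 Hz.
6 Hz ≤ fs/2 = 15 Hz, appears at 6 Hz.
Distinct values: {6 Hz, 8 Hz, 10 Hz}.

6 Hz, 8 Hz, 10 Hz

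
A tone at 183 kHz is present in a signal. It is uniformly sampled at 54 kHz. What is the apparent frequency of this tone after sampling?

21 kHz

183 kHz mod fs = 21 kHz.
21 kHz ≤ fs/2 = 27 kHz, appears at 21 kHz.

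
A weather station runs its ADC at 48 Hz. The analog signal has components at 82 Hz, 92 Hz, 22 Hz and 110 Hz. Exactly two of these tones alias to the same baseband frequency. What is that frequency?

14 Hz

fs/2 = 24 Hz.
82 Hz mod fs = 34 Hz.
34 Hz > fs/2 = 24 Hz, folds to fs − 34 Hz = 14 Hz.
92 Hz mod fs = 44 Hz.
44 Hz > fs/2 = 24 Hz, folds to fs − 44 Hz = 4 Hz.
22 Hz ≤ fs/2 = 24 Hz, passes unchanged.
110 Hz mod fs = 14 Hz.
14 Hz ≤ fs/2 = 24 Hz, appears at 14 Hz.
82 Hz and 110 Hz both map to 14 Hz.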